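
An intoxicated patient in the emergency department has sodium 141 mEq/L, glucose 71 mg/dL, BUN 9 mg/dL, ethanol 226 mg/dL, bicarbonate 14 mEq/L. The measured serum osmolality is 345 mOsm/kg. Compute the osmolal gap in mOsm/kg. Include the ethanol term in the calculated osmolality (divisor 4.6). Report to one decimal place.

Calculated osmolality = 2·Na + glucose/18 + BUN/2.8 + ethanol/4.6
= 2·141 + 71/18 + 9/2.8 + 226/4.6
= 282 + 3.94 + 3.21 + 49.13
= 338.28 mOsm/kg ≈ 338.3 mOsm/kg
Osmolar gap = measured − calculated = 345 − 338.3 = 6.7 mOsm/kg

6.7 mOsm/kg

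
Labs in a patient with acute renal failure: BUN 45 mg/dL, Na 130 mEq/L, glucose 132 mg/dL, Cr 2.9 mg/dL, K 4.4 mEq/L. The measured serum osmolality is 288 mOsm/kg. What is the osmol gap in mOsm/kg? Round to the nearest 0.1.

Calculated osmolality = 2·Na + glucose/18 + BUN/2.8
= 2·130 + 132/18 + 45/2.8
= 260 + 7.33 + 16.07
= 283.4 mOsm/kg ≈ 283.4 mOsm/kg
Osmolar gap = measured − calculated = 288 − 283.4 = 4.6 mOsm/kg

4.6 mOsm/kg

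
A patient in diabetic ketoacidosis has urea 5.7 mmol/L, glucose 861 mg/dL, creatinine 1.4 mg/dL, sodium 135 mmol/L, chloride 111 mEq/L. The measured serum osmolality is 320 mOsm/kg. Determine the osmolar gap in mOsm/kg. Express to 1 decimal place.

Calculated osmolality = 2·Na + glucose/18 + urea
= 2·135 + 861/18 + 5.7
= 270 + 47.83 + 5.70
= 323.53 mOsm/kg ≈ 323.5 mOsm/kg
Osmolar gap = measured − calculated = 320 − 323.5 = -3.5 mOsm/kg

-3.5 mOsm/kg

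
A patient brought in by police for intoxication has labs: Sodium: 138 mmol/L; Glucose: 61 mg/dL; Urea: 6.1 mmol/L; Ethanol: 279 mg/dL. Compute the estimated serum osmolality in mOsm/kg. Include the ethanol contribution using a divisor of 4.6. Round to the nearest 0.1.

346.1 mOsm/kg

Calculated osmolality = 2·Na + glucose/18 + urea + ethanol/4.6
= 2·138 + 61/18 + 6.1 + 279/4.6
= 276 + 3.39 + 6.10 + 60.65
= 346.14 mOsm/kg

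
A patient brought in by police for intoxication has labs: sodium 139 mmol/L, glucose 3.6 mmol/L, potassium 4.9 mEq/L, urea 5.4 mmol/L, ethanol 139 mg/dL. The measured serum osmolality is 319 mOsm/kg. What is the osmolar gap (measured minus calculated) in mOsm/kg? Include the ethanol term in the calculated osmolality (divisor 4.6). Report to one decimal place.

1.8 mOsm/kg

Calculated osmolality = 2·Na + glucose + urea + ethanol/4.6
= 2·139 + 3.6 + 5.4 + 139/4.6
= 278 + 3.60 + 5.40 + 30.22
= 317.22 mOsm/kg ≈ 317.2 mOsm/kg
Osmolar gap = measured − calculated = 319 − 317.2 = 1.8 mOsm/kg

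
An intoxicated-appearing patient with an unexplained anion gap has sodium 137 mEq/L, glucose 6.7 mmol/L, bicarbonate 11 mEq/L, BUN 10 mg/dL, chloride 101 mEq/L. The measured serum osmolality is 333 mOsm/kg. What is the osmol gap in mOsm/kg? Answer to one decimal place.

48.7 mOsm/kg

Calculated osmolality = 2·Na + glucose + BUN/2.8
= 2·137 + 6.7 + 10/2.8
= 274 + 6.70 + 3.57
= 284.27 mOsm/kg ≈ 284.3 mOsm/kg
Osmolar gap = measured − calculated = 333 − 284.3 = 48.7 mOsm/kg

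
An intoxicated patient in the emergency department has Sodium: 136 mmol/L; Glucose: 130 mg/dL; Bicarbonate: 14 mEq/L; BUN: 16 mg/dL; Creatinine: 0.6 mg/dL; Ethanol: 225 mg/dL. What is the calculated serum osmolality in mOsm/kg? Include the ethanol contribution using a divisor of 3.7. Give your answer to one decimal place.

Calculated osmolality = 2·Na + glucose/18 + BUN/2.8 + ethanol/3.7
= 2·136 + 130/18 + 16/2.8 + 225/3.7
= 272 + 7.22 + 5.71 + 60.81
= 345.74 mOsm/kg

345.7 mOsm/kg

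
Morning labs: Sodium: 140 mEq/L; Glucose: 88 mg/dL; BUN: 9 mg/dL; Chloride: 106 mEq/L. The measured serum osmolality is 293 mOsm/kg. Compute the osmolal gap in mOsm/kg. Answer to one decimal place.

Calculated osmolality = 2·Na + glucose/18 + BUN/2.8
= 2·140 + 88/18 + 9/2.8
= 280 + 4.89 + 3.21
= 288.1 mOsm/kg ≈ 288.1 mOsm/kg
Osmolar gap = measured − calculated = 293 − 288.1 = 4.9 mOsm/kg

4.9 mOsm/kg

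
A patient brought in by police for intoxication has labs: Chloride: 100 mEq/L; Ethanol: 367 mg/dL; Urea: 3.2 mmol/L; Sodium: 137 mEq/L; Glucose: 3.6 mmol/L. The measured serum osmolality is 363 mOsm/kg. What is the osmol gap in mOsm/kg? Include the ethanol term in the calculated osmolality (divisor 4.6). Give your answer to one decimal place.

Calculated osmolality = 2·Na + glucose + urea + ethanol/4.6
= 2·137 + 3.6 + 3.2 + 367/4.6
= 274 + 3.60 + 3.20 + 79.78
= 360.58 mOsm/kg ≈ 360.6 mOsm/kg
Osmolar gap = measured − calculated = 363 − 360.6 = 2.4 mOsm/kg

2.4 mOsm/kg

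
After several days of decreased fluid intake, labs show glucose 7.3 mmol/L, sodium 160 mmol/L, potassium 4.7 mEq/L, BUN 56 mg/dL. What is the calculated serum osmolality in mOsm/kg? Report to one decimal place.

Calculated osmolality = 2·Na + glucose + BUN/2.8
= 2·160 + 7.3 + 56/2.8
= 320 + 7.30 + 20
= 347.3 mOsm/kg

347.3 mOsm/kg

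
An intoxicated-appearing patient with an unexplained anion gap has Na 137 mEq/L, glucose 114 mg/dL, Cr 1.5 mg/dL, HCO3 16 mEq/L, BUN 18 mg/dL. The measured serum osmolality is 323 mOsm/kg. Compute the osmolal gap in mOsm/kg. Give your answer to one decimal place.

Calculated osmolality = 2·Na + glucose/18 + BUN/2.8
= 2·137 + 114/18 + 18/2.8
= 274 + 6.33 + 6.43
= 286.76 mOsm/kg ≈ 286.8 mOsm/kg
Osmolar gap = measured − calculated = 323 − 286.8 = 36.2 mOsm/kg

36.2 mOsm/kg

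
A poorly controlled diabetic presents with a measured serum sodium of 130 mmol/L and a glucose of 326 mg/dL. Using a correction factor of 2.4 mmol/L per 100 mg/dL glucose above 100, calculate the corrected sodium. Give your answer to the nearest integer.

Corrected Na = measured Na + 2.4 · (glucose − 100)/100
= 130 + 2.4 · (326 − 100)/100
= 130 + 5.4
= 135.4 mmol/L

135 mmol/L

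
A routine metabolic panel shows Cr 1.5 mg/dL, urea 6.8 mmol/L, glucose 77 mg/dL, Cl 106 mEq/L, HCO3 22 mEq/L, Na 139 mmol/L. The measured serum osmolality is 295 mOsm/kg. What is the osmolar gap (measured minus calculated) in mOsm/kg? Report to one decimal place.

5.9 mOsm/kg

Calculated osmolality = 2·Na + glucose/18 + urea
= 2·139 + 77/18 + 6.8
= 278 + 4.28 + 6.80
= 289.08 mOsm/kg ≈ 289.1 mOsm/kg
Osmolar gap = measured − calculated = 295 − 289.1 = 5.9 mOsm/kg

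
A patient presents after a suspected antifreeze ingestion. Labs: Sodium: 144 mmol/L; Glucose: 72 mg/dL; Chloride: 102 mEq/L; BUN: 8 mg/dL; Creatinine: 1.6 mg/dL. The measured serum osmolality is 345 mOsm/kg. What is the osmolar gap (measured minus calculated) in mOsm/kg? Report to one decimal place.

50.1 mOsm/kg

Calculated osmolality = 2·Na + glucose/18 + BUN/2.8
= 2·144 + 72/18 + 8/2.8
= 288 + 4 + 2.86
= 294.86 mOsm/kg ≈ 294.9 mOsm/kg
Osmolar gap = measured − calculated = 345 − 294.9 = 50.1 mOsm/kg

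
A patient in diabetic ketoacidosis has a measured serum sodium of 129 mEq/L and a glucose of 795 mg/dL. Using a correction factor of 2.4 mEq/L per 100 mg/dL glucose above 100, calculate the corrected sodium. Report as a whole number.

Corrected Na = measured Na + 2.4 · (glucose − 100)/100
= 129 + 2.4 · (795 − 100)/100
= 129 + 16.7
= 145.7 mEq/L

146 mEq/L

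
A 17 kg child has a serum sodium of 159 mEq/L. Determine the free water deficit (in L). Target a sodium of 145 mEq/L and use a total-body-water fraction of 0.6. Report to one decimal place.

1.0 L

TBW = 0.6 · 17 = 10.2 L
Free water deficit = TBW · (Na/145 − 1)
= 10.2 · (159/145 − 1)
= 10.2 · 0.0966
= 0.99 L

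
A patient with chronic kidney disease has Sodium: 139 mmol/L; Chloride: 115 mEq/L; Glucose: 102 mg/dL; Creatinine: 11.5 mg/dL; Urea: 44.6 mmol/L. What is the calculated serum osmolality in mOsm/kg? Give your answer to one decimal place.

Calculated osmolality = 2·Na + glucose/18 + urea
= 2·139 + 102/18 + 44.6
= 278 + 5.67 + 44.60
= 328.27 mOsm/kg

328.3 mOsm/kg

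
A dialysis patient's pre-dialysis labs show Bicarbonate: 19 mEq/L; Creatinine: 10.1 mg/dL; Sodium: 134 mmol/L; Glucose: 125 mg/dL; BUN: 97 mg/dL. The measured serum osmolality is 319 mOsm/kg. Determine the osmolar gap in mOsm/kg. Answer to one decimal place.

9.4 mOsm/kg

Calculated osmolality = 2·Na + glucose/18 + BUN/2.8
= 2·134 + 125/18 + 97/2.8
= 268 + 6.94 + 34.64
= 309.58 mOsm/kg ≈ 309.6 mOsm/kg
Osmolar gap = measured − calculated = 319 − 309.6 = 9.4 mOsm/kg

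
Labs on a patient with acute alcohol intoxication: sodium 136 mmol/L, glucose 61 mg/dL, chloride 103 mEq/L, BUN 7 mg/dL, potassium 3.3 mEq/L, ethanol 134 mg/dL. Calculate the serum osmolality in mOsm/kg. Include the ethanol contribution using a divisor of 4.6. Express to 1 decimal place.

307.0 mOsm/kg

Calculated osmolality = 2·Na + glucose/18 + BUN/2.8 + ethanol/4.6
= 2·136 + 61/18 + 7/2.8 + 134/4.6
= 272 + 3.39 + 2.50 + 29.13
= 307.02 mOsm/kg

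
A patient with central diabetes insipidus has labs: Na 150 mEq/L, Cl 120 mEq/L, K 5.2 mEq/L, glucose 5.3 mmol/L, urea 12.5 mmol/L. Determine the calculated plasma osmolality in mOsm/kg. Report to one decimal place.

Calculated osmolality = 2·Na + glucose + urea
= 2·150 + 5.3 + 12.5
= 300 + 5.30 + 12.50
= 317.8 mOsm/kg

317.8 mOsm/kg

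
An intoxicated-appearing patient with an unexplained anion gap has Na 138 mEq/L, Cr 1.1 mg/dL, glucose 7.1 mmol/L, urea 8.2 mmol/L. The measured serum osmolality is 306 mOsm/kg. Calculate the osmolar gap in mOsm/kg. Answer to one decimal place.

Calculated osmolality = 2·Na + glucose + urea
= 2·138 + 7.1 + 8.2
= 276 + 7.10 + 8.20
= 291.3 mOsm/kg ≈ 291.3 mOsm/kg
Osmolar gap = measured − calculated = 306 − 291.3 = 14.7 mOsm/kg

14.7 mOsm/kg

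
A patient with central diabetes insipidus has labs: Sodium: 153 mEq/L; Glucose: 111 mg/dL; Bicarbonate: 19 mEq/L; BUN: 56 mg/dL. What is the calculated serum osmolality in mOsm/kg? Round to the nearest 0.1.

332.2 mOsm/kg

Calculated osmolality = 2·Na + glucose/18 + BUN/2.8
= 2·153 + 111/18 + 56/2.8
= 306 + 6.17 + 20
= 332.17 mOsm/kg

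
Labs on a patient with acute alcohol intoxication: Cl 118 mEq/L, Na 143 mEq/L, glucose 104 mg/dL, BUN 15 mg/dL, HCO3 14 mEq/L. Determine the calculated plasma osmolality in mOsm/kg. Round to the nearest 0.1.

297.1 mOsm/kg

Calculated osmolality = 2·Na + glucose/18 + BUN/2.8
= 2·143 + 104/18 + 15/2.8
= 286 + 5.78 + 5.36
= 297.14 mOsm/kg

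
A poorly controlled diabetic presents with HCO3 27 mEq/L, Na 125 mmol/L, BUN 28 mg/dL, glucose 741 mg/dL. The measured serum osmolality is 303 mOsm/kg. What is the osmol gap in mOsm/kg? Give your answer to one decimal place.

Calculated osmolality = 2·Na + glucose/18 + BUN/2.8
= 2·125 + 741/18 + 28/2.8
= 250 + 41.17 + 10
= 301.17 mOsm/kg ≈ 301.2 mOsm/kg
Osmolar gap = measured − calculated = 303 − 301.2 = 1.8 mOsm/kg

1.8 mOsm/kg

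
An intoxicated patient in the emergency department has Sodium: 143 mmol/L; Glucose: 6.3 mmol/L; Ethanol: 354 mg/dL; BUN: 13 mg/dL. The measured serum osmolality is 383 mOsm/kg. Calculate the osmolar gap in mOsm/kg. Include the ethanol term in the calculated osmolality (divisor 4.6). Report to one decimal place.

Calculated osmolality = 2·Na + glucose + BUN/2.8 + ethanol/4.6
= 2·143 + 6.3 + 13/2.8 + 354/4.6
= 286 + 6.30 + 4.64 + 76.96
= 373.9 mOsm/kg ≈ 373.9 mOsm/kg
Osmolar gap = measured − calculated = 383 − 373.9 = 9.1 mOsm/kg

9.1 mOsm/kg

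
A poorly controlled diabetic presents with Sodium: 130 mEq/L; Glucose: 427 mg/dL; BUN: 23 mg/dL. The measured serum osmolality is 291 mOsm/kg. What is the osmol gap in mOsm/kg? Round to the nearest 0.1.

-0.9 mOsm/kg

Calculated osmolality = 2·Na + glucose/18 + BUN/2.8
= 2·130 + 427/18 + 23/2.8
= 260 + 23.72 + 8.21
= 291.93 mOsm/kg ≈ 291.9 mOsm/kg
Osmolar gap = measured − calculated = 291 − 291.9 = -0.9 mOsm/kg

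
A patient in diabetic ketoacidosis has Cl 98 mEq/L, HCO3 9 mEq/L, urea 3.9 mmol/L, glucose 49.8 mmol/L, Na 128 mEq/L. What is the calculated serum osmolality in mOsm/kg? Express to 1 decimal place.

309.7 mOsm/kg

Calculated osmolality = 2·Na + glucose + urea
= 2·128 + 49.8 + 3.9
= 256 + 49.80 + 3.90
= 309.7 mOsm/kg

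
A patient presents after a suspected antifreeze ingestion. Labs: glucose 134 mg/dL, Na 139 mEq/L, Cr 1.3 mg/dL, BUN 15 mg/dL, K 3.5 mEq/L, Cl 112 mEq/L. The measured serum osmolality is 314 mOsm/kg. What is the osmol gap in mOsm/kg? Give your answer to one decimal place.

23.2 mOsm/kg

Calculated osmolality = 2·Na + glucose/18 + BUN/2.8
= 2·139 + 134/18 + 15/2.8
= 278 + 7.44 + 5.36
= 290.8 mOsm/kg ≈ 290.8 mOsm/kg
Osmolar gap = measured − calculated = 314 − 290.8 = 23.2 mOsm/kg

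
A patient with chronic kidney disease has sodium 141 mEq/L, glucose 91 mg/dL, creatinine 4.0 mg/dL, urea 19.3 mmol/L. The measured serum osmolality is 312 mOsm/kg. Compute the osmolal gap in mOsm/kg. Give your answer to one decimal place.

Calculated osmolality = 2·Na + glucose/18 + urea
= 2·141 + 91/18 + 19.3
= 282 + 5.06 + 19.30
= 306.36 mOsm/kg ≈ 306.4 mOsm/kg
Osmolar gap = measured − calculated = 312 − 306.4 = 5.6 mOsm/kg

5.6 mOsm/kg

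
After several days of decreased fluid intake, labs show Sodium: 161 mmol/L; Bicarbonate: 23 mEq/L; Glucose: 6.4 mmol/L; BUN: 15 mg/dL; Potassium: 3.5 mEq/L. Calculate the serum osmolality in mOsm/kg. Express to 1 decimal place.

333.8 mOsm/kg

Calculated osmolality = 2·Na + glucose + BUN/2.8
= 2·161 + 6.4 + 15/2.8
= 322 + 6.40 + 5.36
= 333.76 mOsm/kg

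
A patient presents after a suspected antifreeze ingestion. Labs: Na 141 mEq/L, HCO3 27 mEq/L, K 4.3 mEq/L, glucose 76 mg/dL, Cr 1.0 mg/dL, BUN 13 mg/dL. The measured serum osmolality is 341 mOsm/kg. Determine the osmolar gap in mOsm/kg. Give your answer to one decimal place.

Calculated osmolality = 2·Na + glucose/18 + BUN/2.8
= 2·141 + 76/18 + 13/2.8
= 282 + 4.22 + 4.64
= 290.86 mOsm/kg ≈ 290.9 mOsm/kg
Osmolar gap = measured − calculated = 341 − 290.9 = 50.1 mOsm/kg

50.1 mOsm/kg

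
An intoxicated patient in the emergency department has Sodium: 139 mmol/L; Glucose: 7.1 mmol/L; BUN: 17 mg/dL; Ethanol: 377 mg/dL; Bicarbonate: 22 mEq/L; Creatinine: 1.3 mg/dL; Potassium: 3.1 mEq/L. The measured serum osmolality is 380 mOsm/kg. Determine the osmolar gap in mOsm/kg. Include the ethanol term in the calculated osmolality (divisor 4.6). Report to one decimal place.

6.9 mOsm/kg

Calculated osmolality = 2·Na + glucose + BUN/2.8 + ethanol/4.6
= 2·139 + 7.1 + 17/2.8 + 377/4.6
= 278 + 7.10 + 6.07 + 81.96
= 373.13 mOsm/kg ≈ 373.1 mOsm/kg
Osmolar gap = measured − calculated = 380 − 373.1 = 6.9 mOsm/kg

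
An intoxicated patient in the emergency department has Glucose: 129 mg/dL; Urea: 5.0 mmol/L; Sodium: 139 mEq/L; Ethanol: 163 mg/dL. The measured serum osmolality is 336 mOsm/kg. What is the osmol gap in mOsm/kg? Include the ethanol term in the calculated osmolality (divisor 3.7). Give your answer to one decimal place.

Calculated osmolality = 2·Na + glucose/18 + urea + ethanol/3.7
= 2·139 + 129/18 + 5 + 163/3.7
= 278 + 7.17 + 5 + 44.05
= 334.22 mOsm/kg ≈ 334.2 mOsm/kg
Osmolar gap = measured − calculated = 336 − 334.2 = 1.8 mOsm/kg

1.8 mOsm/kg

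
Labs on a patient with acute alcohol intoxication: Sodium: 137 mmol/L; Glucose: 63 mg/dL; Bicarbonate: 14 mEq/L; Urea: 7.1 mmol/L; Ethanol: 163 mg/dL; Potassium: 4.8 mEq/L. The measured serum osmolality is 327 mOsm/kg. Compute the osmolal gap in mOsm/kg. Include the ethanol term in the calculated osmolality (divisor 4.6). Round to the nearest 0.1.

Calculated osmolality = 2·Na + glucose/18 + urea + ethanol/4.6
= 2·137 + 63/18 + 7.1 + 163/4.6
= 274 + 3.50 + 7.10 + 35.43
= 320.03 mOsm/kg ≈ 320.0 mOsm/kg
Osmolar gap = measured − calculated = 327 − 320.0 = 7.0 mOsm/kg

7.0 mOsm/kg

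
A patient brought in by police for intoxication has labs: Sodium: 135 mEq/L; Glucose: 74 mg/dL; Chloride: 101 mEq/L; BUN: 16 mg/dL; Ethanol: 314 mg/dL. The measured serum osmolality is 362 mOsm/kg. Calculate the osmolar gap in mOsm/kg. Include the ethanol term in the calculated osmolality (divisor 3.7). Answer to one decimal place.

-2.7 mOsm/kg

Calculated osmolality = 2·Na + glucose/18 + BUN/2.8 + ethanol/3.7
= 2·135 + 74/18 + 16/2.8 + 314/3.7
= 270 + 4.11 + 5.71 + 84.86
= 364.68 mOsm/kg ≈ 364.7 mOsm/kg
Osmolar gap = measured − calculated = 362 − 364.7 = -2.7 mOsm/kg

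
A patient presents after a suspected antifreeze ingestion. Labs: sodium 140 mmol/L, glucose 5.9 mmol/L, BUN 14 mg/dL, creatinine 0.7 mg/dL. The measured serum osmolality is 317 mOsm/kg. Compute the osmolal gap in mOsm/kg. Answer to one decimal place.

Calculated osmolality = 2·Na + glucose + BUN/2.8
= 2·140 + 5.9 + 14/2.8
= 280 + 5.90 + 5
= 290.9 mOsm/kg ≈ 290.9 mOsm/kg
Osmolar gap = measured − calculated = 317 − 290.9 = 26.1 mOsm/kg

26.1 mOsm/kg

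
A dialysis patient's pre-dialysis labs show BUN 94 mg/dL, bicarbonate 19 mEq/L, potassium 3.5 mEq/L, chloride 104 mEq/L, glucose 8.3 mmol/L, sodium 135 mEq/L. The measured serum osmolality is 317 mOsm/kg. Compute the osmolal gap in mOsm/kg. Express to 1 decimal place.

5.1 mOsm/kg

Calculated osmolality = 2·Na + glucose + BUN/2.8
= 2·135 + 8.3 + 94/2.8
= 270 + 8.30 + 33.57
= 311.87 mOsm/kg ≈ 311.9 mOsm/kg
Osmolar gap = measured − calculated = 317 − 311.9 = 5.1 mOsm/kg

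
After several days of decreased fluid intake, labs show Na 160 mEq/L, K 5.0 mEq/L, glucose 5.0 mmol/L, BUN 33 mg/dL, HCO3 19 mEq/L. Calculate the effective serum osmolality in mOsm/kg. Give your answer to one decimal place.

325.0 mOsm/kg

Effective osmolality excludes urea (freely permeant across cell membranes):
2·Na + glucose
= 2·160 + 5
= 320 + 5
= 325 mOsm/kg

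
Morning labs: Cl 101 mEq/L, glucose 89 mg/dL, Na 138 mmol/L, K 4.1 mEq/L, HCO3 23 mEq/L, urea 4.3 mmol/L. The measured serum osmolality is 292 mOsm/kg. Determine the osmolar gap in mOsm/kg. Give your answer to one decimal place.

6.8 mOsm/kg

Calculated osmolality = 2·Na + glucose/18 + urea
= 2·138 + 89/18 + 4.3
= 276 + 4.94 + 4.30
= 285.24 mOsm/kg ≈ 285.2 mOsm/kg
Osmolar gap = measured − calculated = 292 − 285.2 = 6.8 mOsm/kg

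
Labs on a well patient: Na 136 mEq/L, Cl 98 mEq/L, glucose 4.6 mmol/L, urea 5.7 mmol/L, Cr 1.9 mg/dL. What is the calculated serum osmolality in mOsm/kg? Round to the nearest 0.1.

Calculated osmolality = 2·Na + glucose + urea
= 2·136 + 4.6 + 5.7
= 272 + 4.60 + 5.70
= 282.3 mOsm/kg

282.3 mOsm/kg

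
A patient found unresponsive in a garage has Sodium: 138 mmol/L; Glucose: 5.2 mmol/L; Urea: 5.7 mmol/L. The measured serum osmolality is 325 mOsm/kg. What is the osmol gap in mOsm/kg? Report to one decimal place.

Calculated osmolality = 2·Na + glucose + urea
= 2·138 + 5.2 + 5.7
= 276 + 5.20 + 5.70
= 286.9 mOsm/kg ≈ 286.9 mOsm/kg
Osmolar gap = measured − calculated = 325 − 286.9 = 38.1 mOsm/kg

38.1 mOsm/kg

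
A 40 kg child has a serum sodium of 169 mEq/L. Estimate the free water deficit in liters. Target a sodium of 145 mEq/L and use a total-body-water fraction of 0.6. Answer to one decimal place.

4.0 L

TBW = 0.6 · 40 = 24 L
Free water deficit = TBW · (Na/145 − 1)
= 24 · (169/145 − 1)
= 24 · 0.1655
= 3.97 L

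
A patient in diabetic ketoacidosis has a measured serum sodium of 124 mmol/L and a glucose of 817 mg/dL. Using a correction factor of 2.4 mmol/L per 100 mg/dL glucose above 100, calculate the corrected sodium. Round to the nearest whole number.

Corrected Na = measured Na + 2.4 · (glucose − 100)/100
= 124 + 2.4 · (817 − 100)/100
= 124 + 17.2
= 141.2 mmol/L

141 mmol/L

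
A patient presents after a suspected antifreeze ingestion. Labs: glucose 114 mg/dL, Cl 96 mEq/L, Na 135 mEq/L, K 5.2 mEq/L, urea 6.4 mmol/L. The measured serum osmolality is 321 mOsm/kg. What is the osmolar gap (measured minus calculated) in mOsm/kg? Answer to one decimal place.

Calculated osmolality = 2·Na + glucose/18 + urea
= 2·135 + 114/18 + 6.4
= 270 + 6.33 + 6.40
= 282.73 mOsm/kg ≈ 282.7 mOsm/kg
Osmolar gap = measured − calculated = 321 − 282.7 = 38.3 mOsm/kg

38.3 mOsm/kg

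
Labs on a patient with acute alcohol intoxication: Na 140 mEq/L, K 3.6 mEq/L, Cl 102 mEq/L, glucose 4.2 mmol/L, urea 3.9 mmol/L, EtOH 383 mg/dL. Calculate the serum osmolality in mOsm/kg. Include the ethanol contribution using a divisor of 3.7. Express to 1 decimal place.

391.6 mOsm/kg

Calculated osmolality = 2·Na + glucose + urea + ethanol/3.7
= 2·140 + 4.2 + 3.9 + 383/3.7
= 280 + 4.20 + 3.90 + 103.51
= 391.61 mOsm/kg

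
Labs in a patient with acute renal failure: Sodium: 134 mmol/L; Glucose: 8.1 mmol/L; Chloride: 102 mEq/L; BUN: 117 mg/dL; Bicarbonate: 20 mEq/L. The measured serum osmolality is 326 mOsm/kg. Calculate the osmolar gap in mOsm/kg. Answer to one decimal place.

Calculated osmolality = 2·Na + glucose + BUN/2.8
= 2·134 + 8.1 + 117/2.8
= 268 + 8.10 + 41.79
= 317.89 mOsm/kg ≈ 317.9 mOsm/kg
Osmolar gap = measured − calculated = 326 − 317.9 = 8.1 mOsm/kg

8.1 mOsm/kg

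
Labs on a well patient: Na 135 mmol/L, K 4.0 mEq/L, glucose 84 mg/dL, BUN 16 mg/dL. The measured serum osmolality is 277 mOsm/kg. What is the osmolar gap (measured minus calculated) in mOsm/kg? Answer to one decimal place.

-3.4 mOsm/kg

Calculated osmolality = 2·Na + glucose/18 + BUN/2.8
= 2·135 + 84/18 + 16/2.8
= 270 + 4.67 + 5.71
= 280.38 mOsm/kg ≈ 280.4 mOsm/kg
Osmolar gap = measured − calculated = 277 − 280.4 = -3.4 mOsm/kg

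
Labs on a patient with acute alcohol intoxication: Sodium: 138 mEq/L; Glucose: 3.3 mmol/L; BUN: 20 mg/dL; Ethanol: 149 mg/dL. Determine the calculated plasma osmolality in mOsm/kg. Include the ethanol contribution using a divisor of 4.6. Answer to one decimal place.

Calculated osmolality = 2·Na + glucose + BUN/2.8 + ethanol/4.6
= 2·138 + 3.3 + 20/2.8 + 149/4.6
= 276 + 3.30 + 7.14 + 32.39
= 318.83 mOsm/kg

318.8 mOsm/kg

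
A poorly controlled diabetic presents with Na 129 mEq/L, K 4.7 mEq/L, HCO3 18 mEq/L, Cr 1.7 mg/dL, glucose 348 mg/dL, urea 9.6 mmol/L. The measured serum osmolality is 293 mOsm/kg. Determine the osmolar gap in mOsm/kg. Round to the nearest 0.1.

6.1 mOsm/kg

Calculated osmolality = 2·Na + glucose/18 + urea
= 2·129 + 348/18 + 9.6
= 258 + 19.33 + 9.60
= 286.93 mOsm/kg ≈ 286.9 mOsm/kg
Osmolar gap = measured − calculated = 293 − 286.9 = 6.1 mOsm/kg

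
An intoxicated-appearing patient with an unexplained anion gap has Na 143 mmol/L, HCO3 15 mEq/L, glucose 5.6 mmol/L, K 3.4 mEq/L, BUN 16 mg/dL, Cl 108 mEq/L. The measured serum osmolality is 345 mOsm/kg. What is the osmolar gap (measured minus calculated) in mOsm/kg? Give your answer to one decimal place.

Calculated osmolality = 2·Na + glucose + BUN/2.8
= 2·143 + 5.6 + 16/2.8
= 286 + 5.60 + 5.71
= 297.31 mOsm/kg ≈ 297.3 mOsm/kg
Osmolar gap = measured − calculated = 345 − 297.3 = 47.7 mOsm/kg

47.7 mOsm/kg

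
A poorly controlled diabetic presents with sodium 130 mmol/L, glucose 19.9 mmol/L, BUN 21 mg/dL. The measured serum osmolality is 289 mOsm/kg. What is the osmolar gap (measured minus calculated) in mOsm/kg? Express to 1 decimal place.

1.6 mOsm/kg

Calculated osmolality = 2·Na + glucose + BUN/2.8
= 2·130 + 19.9 + 21/2.8
= 260 + 19.90 + 7.50
= 287.4 mOsm/kg ≈ 287.4 mOsm/kg
Osmolar gap = measured − calculated = 289 − 287.4 = 1.6 mOsm/kg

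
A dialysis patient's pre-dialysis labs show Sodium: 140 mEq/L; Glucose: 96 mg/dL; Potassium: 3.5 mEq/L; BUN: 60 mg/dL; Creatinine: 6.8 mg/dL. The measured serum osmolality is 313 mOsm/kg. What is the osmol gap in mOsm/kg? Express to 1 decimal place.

Calculated osmolality = 2·Na + glucose/18 + BUN/2.8
= 2·140 + 96/18 + 60/2.8
= 280 + 5.33 + 21.43
= 306.76 mOsm/kg ≈ 306.8 mOsm/kg
Osmolar gap = measured − calculated = 313 − 306.8 = 6.2 mOsm/kg

6.2 mOsm/kg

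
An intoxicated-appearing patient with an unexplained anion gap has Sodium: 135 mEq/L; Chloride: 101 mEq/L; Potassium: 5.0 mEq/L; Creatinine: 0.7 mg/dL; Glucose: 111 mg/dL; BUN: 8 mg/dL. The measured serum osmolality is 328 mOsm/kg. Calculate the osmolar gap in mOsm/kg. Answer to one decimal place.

49.0 mOsm/kg

Calculated osmolality = 2·Na + glucose/18 + BUN/2.8
= 2·135 + 111/18 + 8/2.8
= 270 + 6.17 + 2.86
= 279.03 mOsm/kg ≈ 279.0 mOsm/kg
Osmolar gap = measured − calculated = 328 − 279.0 = 49.0 mOsm/kg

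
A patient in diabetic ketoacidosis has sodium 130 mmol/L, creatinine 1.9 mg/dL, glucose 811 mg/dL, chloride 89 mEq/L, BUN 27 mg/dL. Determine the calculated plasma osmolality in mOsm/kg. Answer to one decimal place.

Calculated osmolality = 2·Na + glucose/18 + BUN/2.8
= 2·130 + 811/18 + 27/2.8
= 260 + 45.06 + 9.64
= 314.7 mOsm/kg

314.7 mOsm/kg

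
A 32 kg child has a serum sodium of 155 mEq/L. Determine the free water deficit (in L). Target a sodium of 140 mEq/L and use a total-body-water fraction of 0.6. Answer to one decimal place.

2.1 L

TBW = 0.6 · 32 = 19.2 L
Free water deficit = TBW · (Na/140 − 1)
= 19.2 · (155/140 − 1)
= 19.2 · 0.1071
= 2.06 L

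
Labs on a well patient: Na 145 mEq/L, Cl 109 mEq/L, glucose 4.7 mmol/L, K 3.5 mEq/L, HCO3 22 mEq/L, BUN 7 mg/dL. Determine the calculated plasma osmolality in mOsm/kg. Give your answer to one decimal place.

297.2 mOsm/kg

Calculated osmolality = 2·Na + glucose + BUN/2.8
= 2·145 + 4.7 + 7/2.8
= 290 + 4.70 + 2.50
= 297.2 mOsm/kg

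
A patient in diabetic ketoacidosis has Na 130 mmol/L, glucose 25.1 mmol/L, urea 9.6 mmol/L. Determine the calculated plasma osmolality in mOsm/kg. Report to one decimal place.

294.7 mOsm/kg

Calculated osmolality = 2·Na + glucose + urea
= 2·130 + 25.1 + 9.6
= 260 + 25.10 + 9.60
= 294.7 mOsm/kg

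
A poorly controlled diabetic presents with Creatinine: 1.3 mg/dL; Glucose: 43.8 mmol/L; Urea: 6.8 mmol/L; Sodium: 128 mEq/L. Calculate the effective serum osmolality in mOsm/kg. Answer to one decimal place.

299.8 mOsm/kg

Effective osmolality excludes urea (freely permeant across cell membranes):
2·Na + glucose
= 2·128 + 43.8
= 256 + 43.8
= 299.8 mOsm/kg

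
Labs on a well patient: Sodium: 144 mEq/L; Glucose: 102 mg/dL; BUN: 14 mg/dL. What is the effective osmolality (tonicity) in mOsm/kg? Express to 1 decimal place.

Effective osmolality excludes urea (freely permeant across cell membranes):
2·Na + glucose/18
= 2·144 + 102/18
= 288 + 5.67
= 293.67 mOsm/kg

293.7 mOsm/kg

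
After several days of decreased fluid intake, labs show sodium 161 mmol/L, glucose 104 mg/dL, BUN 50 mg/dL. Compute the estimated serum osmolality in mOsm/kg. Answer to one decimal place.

Calculated osmolality = 2·Na + glucose/18 + BUN/2.8
= 2·161 + 104/18 + 50/2.8
= 322 + 5.78 + 17.86
= 345.64 mOsm/kg

345.6 mOsm/kg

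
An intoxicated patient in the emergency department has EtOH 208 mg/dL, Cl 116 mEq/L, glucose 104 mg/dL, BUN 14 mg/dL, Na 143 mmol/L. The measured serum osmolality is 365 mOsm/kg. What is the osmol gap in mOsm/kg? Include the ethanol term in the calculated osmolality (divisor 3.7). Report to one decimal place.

12.0 mOsm/kg

Calculated osmolality = 2·Na + glucose/18 + BUN/2.8 + ethanol/3.7
= 2·143 + 104/18 + 14/2.8 + 208/3.7
= 286 + 5.78 + 5 + 56.22
= 353 mOsm/kg ≈ 353.0 mOsm/kg
Osmolar gap = measured − calculated = 365 − 353.0 = 12.0 mOsm/kg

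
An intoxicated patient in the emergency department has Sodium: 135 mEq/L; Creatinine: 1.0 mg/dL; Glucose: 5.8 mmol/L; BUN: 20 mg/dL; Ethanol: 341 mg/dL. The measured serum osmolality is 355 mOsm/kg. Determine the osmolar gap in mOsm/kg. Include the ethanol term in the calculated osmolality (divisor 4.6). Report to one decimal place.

-2.1 mOsm/kg

Calculated osmolality = 2·Na + glucose + BUN/2.8 + ethanol/4.6
= 2·135 + 5.8 + 20/2.8 + 341/4.6
= 270 + 5.80 + 7.14 + 74.13
= 357.07 mOsm/kg ≈ 357.1 mOsm/kg
Osmolar gap = measured − calculated = 355 − 357.1 = -2.1 mOsm/kg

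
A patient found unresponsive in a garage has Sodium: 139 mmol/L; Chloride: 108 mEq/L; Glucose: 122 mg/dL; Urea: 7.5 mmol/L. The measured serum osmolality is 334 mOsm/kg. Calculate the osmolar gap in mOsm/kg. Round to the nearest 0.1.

Calculated osmolality = 2·Na + glucose/18 + urea
= 2·139 + 122/18 + 7.5
= 278 + 6.78 + 7.50
= 292.28 mOsm/kg ≈ 292.3 mOsm/kg
Osmolar gap = measured − calculated = 334 − 292.3 = 41.7 mOsm/kg

41.7 mOsm/kg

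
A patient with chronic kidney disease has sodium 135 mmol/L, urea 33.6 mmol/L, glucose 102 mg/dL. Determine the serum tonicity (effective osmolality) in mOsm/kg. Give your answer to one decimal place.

275.7 mOsm/kg

Effective osmolality excludes urea (freely permeant across cell membranes):
2·Na + glucose/18
= 2·135 + 102/18
= 270 + 5.67
= 275.67 mOsm/kg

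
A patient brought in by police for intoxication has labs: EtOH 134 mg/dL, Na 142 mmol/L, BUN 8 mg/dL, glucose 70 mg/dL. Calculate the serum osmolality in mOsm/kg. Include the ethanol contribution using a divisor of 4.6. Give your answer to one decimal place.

319.9 mOsm/kg

Calculated osmolality = 2·Na + glucose/18 + BUN/2.8 + ethanol/4.6
= 2·142 + 70/18 + 8/2.8 + 134/4.6
= 284 + 3.89 + 2.86 + 29.13
= 319.88 mOsm/kg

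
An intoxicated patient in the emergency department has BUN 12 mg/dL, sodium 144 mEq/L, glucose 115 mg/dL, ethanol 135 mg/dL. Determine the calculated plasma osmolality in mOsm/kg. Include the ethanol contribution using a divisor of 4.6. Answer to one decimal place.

328.0 mOsm/kg

Calculated osmolality = 2·Na + glucose/18 + BUN/2.8 + ethanol/4.6
= 2·144 + 115/18 + 12/2.8 + 135/4.6
= 288 + 6.39 + 4.29 + 29.35
= 328.03 mOsm/kg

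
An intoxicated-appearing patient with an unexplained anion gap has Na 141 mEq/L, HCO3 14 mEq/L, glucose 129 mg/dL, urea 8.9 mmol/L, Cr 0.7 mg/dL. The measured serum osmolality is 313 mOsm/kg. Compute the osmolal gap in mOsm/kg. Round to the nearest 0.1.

14.9 mOsm/kg

Calculated osmolality = 2·Na + glucose/18 + urea
= 2·141 + 129/18 + 8.9
= 282 + 7.17 + 8.90
= 298.07 mOsm/kg ≈ 298.1 mOsm/kg
Osmolar gap = measured − calculated = 313 − 298.1 = 14.9 mOsm/kg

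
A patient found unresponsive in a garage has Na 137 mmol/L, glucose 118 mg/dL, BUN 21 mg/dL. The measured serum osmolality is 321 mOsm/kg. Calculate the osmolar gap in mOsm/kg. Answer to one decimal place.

Calculated osmolality = 2·Na + glucose/18 + BUN/2.8
= 2·137 + 118/18 + 21/2.8
= 274 + 6.56 + 7.50
= 288.06 mOsm/kg ≈ 288.1 mOsm/kg
Osmolar gap = measured − calculated = 321 − 288.1 = 32.9 mOsm/kg

32.9 mOsm/kg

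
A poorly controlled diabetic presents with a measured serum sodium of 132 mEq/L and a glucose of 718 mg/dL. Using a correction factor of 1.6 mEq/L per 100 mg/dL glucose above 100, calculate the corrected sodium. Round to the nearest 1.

142 mEq/L

Corrected Na = measured Na + 1.6 · (glucose − 100)/100
= 132 + 1.6 · (718 − 100)/100
= 132 + 9.9
= 141.9 mEq/L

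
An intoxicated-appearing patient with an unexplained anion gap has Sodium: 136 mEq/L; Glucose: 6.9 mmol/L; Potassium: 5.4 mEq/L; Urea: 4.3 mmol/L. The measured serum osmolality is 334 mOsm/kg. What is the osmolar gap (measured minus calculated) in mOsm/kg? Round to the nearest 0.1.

Calculated osmolality = 2·Na + glucose + urea
= 2·136 + 6.9 + 4.3
= 272 + 6.90 + 4.30
= 283.2 mOsm/kg ≈ 283.2 mOsm/kg
Osmolar gap = measured − calculated = 334 − 283.2 = 50.8 mOsm/kg

50.8 mOsm/kg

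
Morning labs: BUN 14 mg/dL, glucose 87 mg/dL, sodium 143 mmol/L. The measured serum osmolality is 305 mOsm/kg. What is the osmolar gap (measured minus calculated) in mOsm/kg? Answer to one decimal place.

Calculated osmolality = 2·Na + glucose/18 + BUN/2.8
= 2·143 + 87/18 + 14/2.8
= 286 + 4.83 + 5
= 295.83 mOsm/kg ≈ 295.8 mOsm/kg
Osmolar gap = measured − calculated = 305 − 295.8 = 9.2 mOsm/kg

9.2 mOsm/kg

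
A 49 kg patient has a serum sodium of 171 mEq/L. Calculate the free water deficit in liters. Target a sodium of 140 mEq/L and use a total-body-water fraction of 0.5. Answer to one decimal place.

TBW = 0.5 · 49 = 24.5 L
Free water deficit = TBW · (Na/140 − 1)
= 24.5 · (171/140 − 1)
= 24.5 · 0.2214
= 5.42 L

5.4 L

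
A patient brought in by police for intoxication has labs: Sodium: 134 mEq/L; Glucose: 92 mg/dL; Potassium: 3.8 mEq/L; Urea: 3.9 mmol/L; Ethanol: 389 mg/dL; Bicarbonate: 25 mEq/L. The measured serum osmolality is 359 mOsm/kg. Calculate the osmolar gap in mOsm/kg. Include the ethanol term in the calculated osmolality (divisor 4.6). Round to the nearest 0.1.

Calculated osmolality = 2·Na + glucose/18 + urea + ethanol/4.6
= 2·134 + 92/18 + 3.9 + 389/4.6
= 268 + 5.11 + 3.90 + 84.57
= 361.58 mOsm/kg ≈ 361.6 mOsm/kg
Osmolar gap = measured − calculated = 359 − 361.6 = -2.6 mOsm/kg

-2.6 mOsm/kg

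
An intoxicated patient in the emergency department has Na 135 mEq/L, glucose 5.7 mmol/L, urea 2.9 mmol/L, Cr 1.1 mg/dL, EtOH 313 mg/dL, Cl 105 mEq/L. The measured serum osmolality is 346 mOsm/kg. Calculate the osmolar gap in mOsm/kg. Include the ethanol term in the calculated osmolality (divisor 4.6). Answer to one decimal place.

Calculated osmolality = 2·Na + glucose + urea + ethanol/4.6
= 2·135 + 5.7 + 2.9 + 313/4.6
= 270 + 5.70 + 2.90 + 68.04
= 346.64 mOsm/kg ≈ 346.6 mOsm/kg
Osmolar gap = measured − calculated = 346 − 346.6 = -0.6 mOsm/kg

-0.6 mOsm/kg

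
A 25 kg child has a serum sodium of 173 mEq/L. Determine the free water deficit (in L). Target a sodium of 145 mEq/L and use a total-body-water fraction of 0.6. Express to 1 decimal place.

TBW = 0.6 · 25 = 15 L
Free water deficit = TBW · (Na/145 − 1)
= 15 · (173/145 − 1)
= 15 · 0.1931
= 2.9 L

2.9 L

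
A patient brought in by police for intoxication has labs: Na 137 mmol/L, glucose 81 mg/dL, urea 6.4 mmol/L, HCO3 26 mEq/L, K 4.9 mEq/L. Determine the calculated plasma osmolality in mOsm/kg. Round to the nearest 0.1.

Calculated osmolality = 2·Na + glucose/18 + urea
= 2·137 + 81/18 + 6.4
= 274 + 4.50 + 6.40
= 284.9 mOsm/kg

284.9 mOsm/kg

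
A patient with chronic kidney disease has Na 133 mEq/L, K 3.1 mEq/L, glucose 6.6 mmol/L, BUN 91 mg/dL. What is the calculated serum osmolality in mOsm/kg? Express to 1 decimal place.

Calculated osmolality = 2·Na + glucose + BUN/2.8
= 2·133 + 6.6 + 91/2.8
= 266 + 6.60 + 32.50
= 305.1 mOsm/kg

305.1 mOsm/kg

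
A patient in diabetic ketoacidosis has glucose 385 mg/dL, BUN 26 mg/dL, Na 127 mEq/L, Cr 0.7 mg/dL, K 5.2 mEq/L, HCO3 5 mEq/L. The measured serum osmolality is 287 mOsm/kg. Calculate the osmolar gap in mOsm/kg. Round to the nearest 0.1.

2.3 mOsm/kg

Calculated osmolality = 2·Na + glucose/18 + BUN/2.8
= 2·127 + 385/18 + 26/2.8
= 254 + 21.39 + 9.29
= 284.68 mOsm/kg ≈ 284.7 mOsm/kg
Osmolar gap = measured − calculated = 287 − 284.7 = 2.3 mOsm/kg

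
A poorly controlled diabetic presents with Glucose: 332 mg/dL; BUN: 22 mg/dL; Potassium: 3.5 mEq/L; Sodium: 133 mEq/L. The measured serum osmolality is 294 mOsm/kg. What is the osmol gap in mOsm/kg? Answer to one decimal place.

1.7 mOsm/kg

Calculated osmolality = 2·Na + glucose/18 + BUN/2.8
= 2·133 + 332/18 + 22/2.8
= 266 + 18.44 + 7.86
= 292.3 mOsm/kg ≈ 292.3 mOsm/kg
Osmolar gap = measured − calculated = 294 − 292.3 = 1.7 mOsm/kg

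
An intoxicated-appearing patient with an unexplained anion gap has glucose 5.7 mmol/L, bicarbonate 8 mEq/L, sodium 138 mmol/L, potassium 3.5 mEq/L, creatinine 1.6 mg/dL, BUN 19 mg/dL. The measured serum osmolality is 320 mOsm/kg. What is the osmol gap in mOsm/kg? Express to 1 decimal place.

Calculated osmolality = 2·Na + glucose + BUN/2.8
= 2·138 + 5.7 + 19/2.8
= 276 + 5.70 + 6.79
= 288.49 mOsm/kg ≈ 288.5 mOsm/kg
Osmolar gap = measured − calculated = 320 − 288.5 = 31.5 mOsm/kg

31.5 mOsm/kg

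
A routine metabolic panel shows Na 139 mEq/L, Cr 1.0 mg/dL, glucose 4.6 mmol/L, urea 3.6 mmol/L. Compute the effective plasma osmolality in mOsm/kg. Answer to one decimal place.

282.6 mOsm/kg

Effective osmolality excludes urea (freely permeant across cell membranes):
2·Na + glucose
= 2·139 + 4.6
= 278 + 4.6
= 282.6 mOsm/kg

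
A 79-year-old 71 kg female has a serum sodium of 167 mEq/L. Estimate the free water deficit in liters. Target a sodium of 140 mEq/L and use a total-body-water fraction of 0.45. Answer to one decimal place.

TBW = 0.45 · 71 = 31.95 L
Free water deficit = TBW · (Na/140 − 1)
= 31.95 · (167/140 − 1)
= 31.95 · 0.1929
= 6.16 L

6.2 L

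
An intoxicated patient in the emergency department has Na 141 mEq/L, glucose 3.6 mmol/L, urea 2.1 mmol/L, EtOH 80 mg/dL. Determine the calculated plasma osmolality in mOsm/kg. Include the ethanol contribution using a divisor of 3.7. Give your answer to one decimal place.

Calculated osmolality = 2·Na + glucose + urea + ethanol/3.7
= 2·141 + 3.6 + 2.1 + 80/3.7
= 282 + 3.60 + 2.10 + 21.62
= 309.32 mOsm/kg

309.3 mOsm/kg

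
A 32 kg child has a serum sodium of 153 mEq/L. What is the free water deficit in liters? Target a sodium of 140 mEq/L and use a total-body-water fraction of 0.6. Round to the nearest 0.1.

1.8 L

TBW = 0.6 · 32 = 19.2 L
Free water deficit = TBW · (Na/140 − 1)
= 19.2 · (153/140 − 1)
= 19.2 · 0.0929
= 1.78 L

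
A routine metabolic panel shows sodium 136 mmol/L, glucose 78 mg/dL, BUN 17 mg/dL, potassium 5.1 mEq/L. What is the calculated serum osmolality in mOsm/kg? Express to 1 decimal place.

Calculated osmolality = 2·Na + glucose/18 + BUN/2.8
= 2·136 + 78/18 + 17/2.8
= 272 + 4.33 + 6.07
= 282.4 mOsm/kg

282.4 mOsm/kg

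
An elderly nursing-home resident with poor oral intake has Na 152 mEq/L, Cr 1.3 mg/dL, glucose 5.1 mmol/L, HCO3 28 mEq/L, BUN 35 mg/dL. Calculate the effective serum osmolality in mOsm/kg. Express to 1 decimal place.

Effective osmolality excludes urea (freely permeant across cell membranes):
2·Na + glucose
= 2·152 + 5.1
= 304 + 5.1
= 309.1 mOsm/kg

309.1 mOsm/kg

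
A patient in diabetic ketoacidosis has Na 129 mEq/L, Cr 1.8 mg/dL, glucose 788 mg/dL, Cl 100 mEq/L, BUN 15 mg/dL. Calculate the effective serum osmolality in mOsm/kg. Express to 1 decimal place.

Effective osmolality excludes urea (freely permeant across cell membranes):
2·Na + glucose/18
= 2·129 + 788/18
= 258 + 43.78
= 301.78 mOsm/kg

301.8 mOsm/kg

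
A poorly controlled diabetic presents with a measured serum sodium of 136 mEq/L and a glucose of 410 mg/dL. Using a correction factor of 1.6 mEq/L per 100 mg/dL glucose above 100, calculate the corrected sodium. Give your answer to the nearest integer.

Corrected Na = measured Na + 1.6 · (glucose − 100)/100
= 136 + 1.6 · (410 − 100)/100
= 136 + 5
= 141 mEq/L

141 mEq/L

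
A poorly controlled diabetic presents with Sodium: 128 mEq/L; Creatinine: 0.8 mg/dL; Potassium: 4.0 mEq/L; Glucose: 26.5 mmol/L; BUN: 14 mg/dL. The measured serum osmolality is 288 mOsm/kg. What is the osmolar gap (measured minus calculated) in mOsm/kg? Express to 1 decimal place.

Calculated osmolality = 2·Na + glucose + BUN/2.8
= 2·128 + 26.5 + 14/2.8
= 256 + 26.50 + 5
= 287.5 mOsm/kg ≈ 287.5 mOsm/kg
Osmolar gap = measured − calculated = 288 − 287.5 = 0.5 mOsm/kg

0.5 mOsm/kg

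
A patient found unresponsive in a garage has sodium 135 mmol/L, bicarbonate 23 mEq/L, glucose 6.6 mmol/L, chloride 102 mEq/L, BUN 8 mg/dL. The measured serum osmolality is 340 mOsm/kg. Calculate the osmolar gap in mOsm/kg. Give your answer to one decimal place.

60.5 mOsm/kg

Calculated osmolality = 2·Na + glucose + BUN/2.8
= 2·135 + 6.6 + 8/2.8
= 270 + 6.60 + 2.86
= 279.46 mOsm/kg ≈ 279.5 mOsm/kg
Osmolar gap = measured − calculated = 340 − 279.5 = 60.5 mOsm/kg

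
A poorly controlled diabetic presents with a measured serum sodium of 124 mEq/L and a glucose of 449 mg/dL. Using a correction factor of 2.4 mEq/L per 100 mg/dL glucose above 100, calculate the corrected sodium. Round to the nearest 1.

132 mEq/L

Corrected Na = measured Na + 2.4 · (glucose − 100)/100
= 124 + 2.4 · (449 − 100)/100
= 124 + 8.4
= 132.4 mEq/L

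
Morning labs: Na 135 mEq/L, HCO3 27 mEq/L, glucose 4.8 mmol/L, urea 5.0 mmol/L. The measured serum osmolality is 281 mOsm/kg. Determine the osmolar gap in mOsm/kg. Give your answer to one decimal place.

Calculated osmolality = 2·Na + glucose + urea
= 2·135 + 4.8 + 5
= 270 + 4.80 + 5
= 279.8 mOsm/kg ≈ 279.8 mOsm/kg
Osmolar gap = measured − calculated = 281 − 279.8 = 1.2 mOsm/kg

1.2 mOsm/kg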